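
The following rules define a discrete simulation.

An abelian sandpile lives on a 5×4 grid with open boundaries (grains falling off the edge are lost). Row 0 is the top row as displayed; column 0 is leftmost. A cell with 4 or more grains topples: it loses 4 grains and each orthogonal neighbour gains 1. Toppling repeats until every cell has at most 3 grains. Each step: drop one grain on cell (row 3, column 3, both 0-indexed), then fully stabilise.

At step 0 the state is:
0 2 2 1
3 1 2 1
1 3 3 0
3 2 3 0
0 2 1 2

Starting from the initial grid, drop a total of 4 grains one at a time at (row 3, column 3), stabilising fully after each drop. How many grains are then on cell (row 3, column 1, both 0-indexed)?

1

step 0: 0 2 2 1
3 1 2 1
1 3 3 0
3 2 3 0
0 2 1 2
step 1: 0 2 2 1
3 1 2 1
1 3 3 0
3 2 3 1
0 2 1 2
step 2: 0 2 2 1
3 1 2 1
1 3 3 0
3 2 3 2
0 2 1 2
step 3: 0 2 2 1
3 1 2 1
1 3 3 0
3 2 3 3
0 2 1 2
step 4: 0 2 2 1
3 2 3 1
3 1 1 2
0 1 2 1
1 3 2 3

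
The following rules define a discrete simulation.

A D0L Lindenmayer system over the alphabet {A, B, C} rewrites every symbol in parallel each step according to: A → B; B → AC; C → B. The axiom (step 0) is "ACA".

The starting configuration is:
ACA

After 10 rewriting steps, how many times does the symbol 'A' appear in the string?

[0] ACA
[1] BBB
[2] ACACAC
[3] BBBBBB
[4] ACACACACACAC
[5] BBBBBBBBBBBB
[6] ACACACACACACACACACACACAC
[7] BBBBBBBBBBBBBBBBBBBBBBBB
[8] ACACACACACACACACACACACACACACACACACACACACACACACAC
[9] BBBBBBBBBBBBBBBBBBBBBBBBBBBBBBBBBBBBBBBBBBBBBBBB
[10] ACACACACACACACACACACACACACACACACACACACACACACACACACACACACACACACACACACACACACACACACACACACACACACACAC

48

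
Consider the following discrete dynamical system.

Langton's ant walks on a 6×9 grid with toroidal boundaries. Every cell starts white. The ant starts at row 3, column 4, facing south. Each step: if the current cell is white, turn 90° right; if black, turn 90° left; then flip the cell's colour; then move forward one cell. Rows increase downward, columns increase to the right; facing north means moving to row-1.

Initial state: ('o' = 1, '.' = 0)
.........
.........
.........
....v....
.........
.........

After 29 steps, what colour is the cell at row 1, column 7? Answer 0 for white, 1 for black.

1

[0] .........
.........
.........
....v....
.........
.........
[1] .........
.........
.........
...<o....
.........
.........
[2] .........
.........
...^.....
...oo....
.........
.........
[3] .........
.........
...o>....
...oo....
.........
.........
[4] .........
.........
...oo....
...ov....
.........
.........
[5] .........
.........
...oo....
...o.>...
.........
.........
[6] .........
.........
...oo....
...o.o...
.....v...
.........
[7] .........
.........
...oo....
...o.o...
....<o...
.........
[8] .........
.........
...oo....
...o^o...
....oo...
.........
[9] .........
.........
...oo....
...oo>...
....oo...
.........
[10] .........
.........
...oo^...
...oo....
....oo...
.........
[11] .........
.........
...ooo>..
...oo....
....oo...
.........
[12] .........
.........
...oooo..
...oo.v..
....oo...
.........
[13] .........
.........
...oooo..
...oo<o..
....oo...
.........
[14] .........
.........
...oo^o..
...oooo..
....oo...
.........
[15] .........
.........
...o<.o..
...oooo..
....oo...
.........
[16] .........
.........
...o..o..
...ovoo..
....oo...
.........
[17] .........
.........
...o..o..
...o.>o..
....oo...
.........
[18] .........
.........
...o.^o..
...o..o..
....oo...
.........
[19] .........
.........
...o.o>..
...o..o..
....oo...
.........
[20] .........
......^..
...o.o...
...o..o..
....oo...
.........
[21] .........
......o>.
...o.o...
...o..o..
....oo...
.........
[22] .........
......oo.
...o.o.v.
...o..o..
....oo...
.........
[23] .........
......oo.
...o.o<o.
...o..o..
....oo...
.........
[24] .........
......^o.
...o.ooo.
...o..o..
....oo...
.........
[25] .........
.....<.o.
...o.ooo.
...o..o..
....oo...
.........
[26] .....^...
.....o.o.
...o.ooo.
...o..o..
....oo...
.........
[27] .....o>..
.....o.o.
...o.ooo.
...o..o..
....oo...
.........
[28] .....oo..
.....ovo.
...o.ooo.
...o..o..
....oo...
.........
[29] .....oo..
.....<oo.
...o.ooo.
...o..o..
....oo...
.........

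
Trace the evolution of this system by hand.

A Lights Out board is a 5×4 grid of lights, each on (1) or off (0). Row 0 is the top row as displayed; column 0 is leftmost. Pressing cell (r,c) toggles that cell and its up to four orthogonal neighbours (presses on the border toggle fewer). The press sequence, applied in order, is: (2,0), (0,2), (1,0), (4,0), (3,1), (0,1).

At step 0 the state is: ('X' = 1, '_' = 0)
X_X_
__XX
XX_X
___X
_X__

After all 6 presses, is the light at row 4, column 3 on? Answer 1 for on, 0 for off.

0

[0] X_X_
__XX
XX_X
___X
_X__
[1] X_X_
X_XX
___X
X__X
_X__
[2] XX_X
X__X
___X
X__X
_X__
[3] _X_X
_X_X
X__X
X__X
_X__
[4] _X_X
_X_X
X__X
___X
X___
[5] _X_X
_X_X
XX_X
XXXX
XX__
[6] X_XX
___X
XX_X
XXXX
XX__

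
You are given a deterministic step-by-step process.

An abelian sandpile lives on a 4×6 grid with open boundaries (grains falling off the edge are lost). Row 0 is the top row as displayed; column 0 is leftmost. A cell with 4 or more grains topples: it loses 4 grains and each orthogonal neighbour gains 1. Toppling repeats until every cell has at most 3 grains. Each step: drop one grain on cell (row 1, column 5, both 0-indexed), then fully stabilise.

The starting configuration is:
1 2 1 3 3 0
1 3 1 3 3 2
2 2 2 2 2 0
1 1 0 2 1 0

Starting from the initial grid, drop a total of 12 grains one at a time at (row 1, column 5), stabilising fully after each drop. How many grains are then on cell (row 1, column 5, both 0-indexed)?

t=0: 1 2 1 3 3 0
1 3 1 3 3 2
2 2 2 2 2 0
1 1 0 2 1 0
t=1: 1 2 1 3 3 0
1 3 1 3 3 3
2 2 2 2 2 0
1 1 0 2 1 0
t=2: 1 2 2 1 1 2
1 3 2 1 2 1
2 2 2 3 3 1
1 1 0 2 1 0
t=3: 1 2 2 1 1 2
1 3 2 1 2 2
2 2 2 3 3 1
1 1 0 2 1 0
t=4: 1 2 2 1 1 2
1 3 2 1 2 3
2 2 2 3 3 1
1 1 0 2 1 0
t=5: 1 2 2 1 1 3
1 3 2 1 3 0
2 2 2 3 3 2
1 1 0 2 1 0
t=6: 1 2 2 1 1 3
1 3 2 1 3 1
2 2 2 3 3 2
1 1 0 2 1 0
t=7: 1 2 2 1 1 3
1 3 2 1 3 2
2 2 2 3 3 2
1 1 0 2 1 0
t=8: 1 2 2 1 1 3
1 3 2 1 3 3
2 2 2 3 3 2
1 1 0 2 1 0
t=9: 1 2 2 1 3 0
1 3 2 3 1 3
2 2 3 0 2 0
1 1 0 3 2 1
t=10: 1 2 2 1 3 1
1 3 2 3 2 0
2 2 3 0 2 1
1 1 0 3 2 1
t=11: 1 2 2 1 3 1
1 3 2 3 2 1
2 2 3 0 2 1
1 1 0 3 2 1
t=12: 1 2 2 1 3 1
1 3 2 3 2 2
2 2 3 0 2 1
1 1 0 3 2 1

2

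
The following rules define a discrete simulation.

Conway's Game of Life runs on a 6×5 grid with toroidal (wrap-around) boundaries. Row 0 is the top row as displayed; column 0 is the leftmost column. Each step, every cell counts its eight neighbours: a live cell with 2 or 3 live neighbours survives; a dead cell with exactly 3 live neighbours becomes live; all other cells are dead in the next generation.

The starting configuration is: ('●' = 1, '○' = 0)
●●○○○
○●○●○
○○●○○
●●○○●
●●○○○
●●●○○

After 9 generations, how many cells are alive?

[0] ●●○○○
○●○●○
○○●○○
●●○○●
●●○○○
●●●○○
[1] ○○○○●
●●○○○
○○●●●
○○●○●
○○○○○
○○●○●
[2] ○●○●●
●●●○○
○○●○●
○○●○●
○○○○○
○○○●○
[3] ○●○●●
○○○○○
○○●○●
○○○○○
○○○●○
○○●●●
[4] ●○○○●
●○●○●
○○○○○
○○○●○
○○●●●
●○○○○
[5] ○○○●○
●●○●●
○○○●●
○○●●●
○○●●●
●●○○○
[6] ○○○●○
●○○○○
○●○○○
●○○○○
○○○○○
●●○○○
[7] ●●○○●
○○○○○
●●○○○
○○○○○
●●○○○
○○○○○
[8] ●○○○○
○○○○●
○○○○○
○○○○○
○○○○○
○○○○●
[9] ●○○○●
○○○○○
○○○○○
○○○○○
○○○○○
○○○○○

2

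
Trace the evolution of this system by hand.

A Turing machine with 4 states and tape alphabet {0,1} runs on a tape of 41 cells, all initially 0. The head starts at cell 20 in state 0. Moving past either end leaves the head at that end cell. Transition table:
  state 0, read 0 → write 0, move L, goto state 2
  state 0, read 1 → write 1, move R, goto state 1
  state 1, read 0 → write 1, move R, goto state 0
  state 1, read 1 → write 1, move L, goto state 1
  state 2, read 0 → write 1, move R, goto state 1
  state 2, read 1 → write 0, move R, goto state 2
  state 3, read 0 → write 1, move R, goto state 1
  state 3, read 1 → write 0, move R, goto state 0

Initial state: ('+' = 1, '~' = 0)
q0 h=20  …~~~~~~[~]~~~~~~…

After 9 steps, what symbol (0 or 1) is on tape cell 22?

0

[0] q0 h=20  …~~~~~~[~]~~~~~~…
[1] q2 h=19  …~~~~~~[~]~~~~~~…
[2] q1 h=20  …~~~~~+[~]~~~~~~…
[3] q0 h=21  …~~~~++[~]~~~~~~…
[4] q2 h=20  …~~~~~+[+]~~~~~~…
[5] q2 h=21  …~~~~+~[~]~~~~~~…
[6] q1 h=22  …~~~+~+[~]~~~~~~…
[7] q0 h=23  …~~+~++[~]~~~~~~…
[8] q2 h=22  …~~~+~+[+]~~~~~~…
[9] q2 h=23  …~~+~+~[~]~~~~~~…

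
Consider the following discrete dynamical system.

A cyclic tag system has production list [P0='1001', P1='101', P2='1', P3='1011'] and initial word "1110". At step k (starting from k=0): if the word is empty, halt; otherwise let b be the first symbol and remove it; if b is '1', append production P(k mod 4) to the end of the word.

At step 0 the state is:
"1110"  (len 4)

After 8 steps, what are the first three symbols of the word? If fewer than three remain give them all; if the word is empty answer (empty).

101

gen 0: "1110"  (len 4)
gen 1: "1101001"  (len 7)
gen 2: "101001101"  (len 9)
gen 3: "010011011"  (len 9)
gen 4: "10011011"  (len 8)
gen 5: "00110111001"  (len 11)
gen 6: "0110111001"  (len 10)
gen 7: "110111001"  (len 9)
gen 8: "101110011011"  (len 12)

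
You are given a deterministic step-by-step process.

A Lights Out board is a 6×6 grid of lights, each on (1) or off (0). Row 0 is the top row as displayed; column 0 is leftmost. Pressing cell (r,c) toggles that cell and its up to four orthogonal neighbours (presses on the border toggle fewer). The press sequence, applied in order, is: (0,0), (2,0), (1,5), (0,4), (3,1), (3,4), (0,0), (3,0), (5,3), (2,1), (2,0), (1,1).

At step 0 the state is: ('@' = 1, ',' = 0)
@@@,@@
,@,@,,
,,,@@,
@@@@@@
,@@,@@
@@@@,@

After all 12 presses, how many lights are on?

22

t=0: @@@,@@
,@,@,,
,,,@@,
@@@@@@
,@@,@@
@@@@,@
t=1: ,,@,@@
@@,@,,
,,,@@,
@@@@@@
,@@,@@
@@@@,@
t=2: ,,@,@@
,@,@,,
@@,@@,
,@@@@@
,@@,@@
@@@@,@
t=3: ,,@,@,
,@,@@@
@@,@@@
,@@@@@
,@@,@@
@@@@,@
t=4: ,,@@,@
,@,@,@
@@,@@@
,@@@@@
,@@,@@
@@@@,@
t=5: ,,@@,@
,@,@,@
@,,@@@
@,,@@@
,,@,@@
@@@@,@
t=6: ,,@@,@
,@,@,@
@,,@,@
@,,,,,
,,@,,@
@@@@,@
t=7: @@@@,@
@@,@,@
@,,@,@
@,,,,,
,,@,,@
@@@@,@
t=8: @@@@,@
@@,@,@
,,,@,@
,@,,,,
@,@,,@
@@@@,@
t=9: @@@@,@
@@,@,@
,,,@,@
,@,,,,
@,@@,@
@@,,@@
t=10: @@@@,@
@,,@,@
@@@@,@
,,,,,,
@,@@,@
@@,,@@
t=11: @@@@,@
,,,@,@
,,@@,@
@,,,,,
@,@@,@
@@,,@@
t=12: @,@@,@
@@@@,@
,@@@,@
@,,,,,
@,@@,@
@@,,@@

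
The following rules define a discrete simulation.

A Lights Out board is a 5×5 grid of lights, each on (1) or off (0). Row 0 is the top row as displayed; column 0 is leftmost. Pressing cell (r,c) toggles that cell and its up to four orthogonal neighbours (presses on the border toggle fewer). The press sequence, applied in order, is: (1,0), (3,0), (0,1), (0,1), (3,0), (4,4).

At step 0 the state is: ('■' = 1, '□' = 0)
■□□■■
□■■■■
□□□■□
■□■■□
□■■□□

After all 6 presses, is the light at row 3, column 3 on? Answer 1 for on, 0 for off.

t=0: ■□□■■
□■■■■
□□□■□
■□■■□
□■■□□
t=1: □□□■■
■□■■■
■□□■□
■□■■□
□■■□□
t=2: □□□■■
■□■■■
□□□■□
□■■■□
■■■□□
t=3: ■■■■■
■■■■■
□□□■□
□■■■□
■■■□□
t=4: □□□■■
■□■■■
□□□■□
□■■■□
■■■□□
t=5: □□□■■
■□■■■
■□□■□
■□■■□
□■■□□
t=6: □□□■■
■□■■■
■□□■□
■□■■■
□■■■■

1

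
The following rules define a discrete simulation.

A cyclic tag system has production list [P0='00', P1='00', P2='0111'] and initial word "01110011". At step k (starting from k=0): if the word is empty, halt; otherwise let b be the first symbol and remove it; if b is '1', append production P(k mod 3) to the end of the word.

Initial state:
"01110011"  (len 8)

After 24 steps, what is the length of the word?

gen 0: "01110011"  (len 8)
gen 1: "1110011"  (len 7)
gen 2: "11001100"  (len 8)
gen 3: "10011000111"  (len 11)
gen 4: "001100011100"  (len 12)
gen 5: "01100011100"  (len 11)
gen 6: "1100011100"  (len 10)
gen 7: "10001110000"  (len 11)
gen 8: "000111000000"  (len 12)
gen 9: "00111000000"  (len 11)
gen 10: "0111000000"  (len 10)
gen 11: "111000000"  (len 9)
gen 12: "110000000111"  (len 12)
gen 13: "1000000011100"  (len 13)
gen 14: "00000001110000"  (len 14)
gen 15: "0000001110000"  (len 13)
gen 16: "000001110000"  (len 12)
gen 17: "00001110000"  (len 11)
gen 18: "0001110000"  (len 10)
gen 19: "001110000"  (len 9)
gen 20: "01110000"  (len 8)
gen 21: "1110000"  (len 7)
gen 22: "11000000"  (len 8)
gen 23: "100000000"  (len 9)
gen 24: "000000000111"  (len 12)

12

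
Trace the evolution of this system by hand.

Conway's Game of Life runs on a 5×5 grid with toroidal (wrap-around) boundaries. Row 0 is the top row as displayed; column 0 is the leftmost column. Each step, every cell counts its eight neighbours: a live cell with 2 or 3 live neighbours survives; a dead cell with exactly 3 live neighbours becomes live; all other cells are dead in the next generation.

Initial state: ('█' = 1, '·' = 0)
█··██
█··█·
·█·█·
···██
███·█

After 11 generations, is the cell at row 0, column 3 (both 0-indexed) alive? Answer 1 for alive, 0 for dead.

t=0: █··██
█··█·
·█·█·
···██
███·█
t=1: ·····
██·█·
█··█·
·····
·██··
t=2: █····
███··
███··
·██··
·····
t=3: █····
··█·█
···█·
█·█··
·█···
t=4: ██···
···██
·████
·██··
██···
t=5: ·██··
·····
·█··█
····█
·····
t=6: ·····
███··
█····
█····
·····
t=7: ·█···
██···
█···█
·····
·····
t=8: ██···
·█··█
██··█
·····
·····
t=9: ██···
··█·█
·█··█
█····
·····
t=10: ██···
··███
·█·██
█····
██···
t=11: ···█·
·····
·█···
··█··
····█

1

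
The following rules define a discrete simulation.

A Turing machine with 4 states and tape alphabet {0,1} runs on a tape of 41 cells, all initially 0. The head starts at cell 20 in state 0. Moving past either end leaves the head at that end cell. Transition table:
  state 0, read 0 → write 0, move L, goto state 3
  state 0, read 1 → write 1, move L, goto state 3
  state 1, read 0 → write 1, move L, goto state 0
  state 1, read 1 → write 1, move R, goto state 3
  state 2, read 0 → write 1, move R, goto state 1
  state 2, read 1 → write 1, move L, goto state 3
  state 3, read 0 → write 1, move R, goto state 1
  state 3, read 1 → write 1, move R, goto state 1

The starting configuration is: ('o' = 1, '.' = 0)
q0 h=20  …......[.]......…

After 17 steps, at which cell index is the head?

23

t=0: q0 h=20  …......[.]......…
t=1: q3 h=19  …......[.]......…
t=2: q1 h=20  ….....o[.]......…
t=3: q0 h=19  …......[o]o.....…
t=4: q3 h=18  …......[.]oo....…
t=5: q1 h=19  ….....o[o]o.....…
t=6: q3 h=20  …....oo[o]......…
t=7: q1 h=21  …...ooo[.]......…
t=8: q0 h=20  …....oo[o]o.....…
t=9: q3 h=19  ….....o[o]oo....…
t=10: q1 h=20  …....oo[o]o.....…
t=11: q3 h=21  …...ooo[o]......…
t=12: q1 h=22  …..oooo[.]......…
t=13: q0 h=21  …...ooo[o]o.....…
t=14: q3 h=20  …....oo[o]oo....…
t=15: q1 h=21  …...ooo[o]o.....…
t=16: q3 h=22  …..oooo[o]......…
t=17: q1 h=23  ….ooooo[.]......…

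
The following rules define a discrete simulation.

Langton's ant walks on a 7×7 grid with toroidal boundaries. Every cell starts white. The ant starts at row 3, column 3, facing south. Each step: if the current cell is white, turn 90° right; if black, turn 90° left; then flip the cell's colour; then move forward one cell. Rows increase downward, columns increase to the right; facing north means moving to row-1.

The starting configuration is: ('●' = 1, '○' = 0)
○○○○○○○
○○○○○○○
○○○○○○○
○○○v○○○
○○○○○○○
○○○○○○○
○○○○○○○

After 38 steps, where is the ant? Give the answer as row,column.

0,4

t=0: ○○○○○○○
○○○○○○○
○○○○○○○
○○○v○○○
○○○○○○○
○○○○○○○
○○○○○○○
t=1: ○○○○○○○
○○○○○○○
○○○○○○○
○○<●○○○
○○○○○○○
○○○○○○○
○○○○○○○
t=2: ○○○○○○○
○○○○○○○
○○^○○○○
○○●●○○○
○○○○○○○
○○○○○○○
○○○○○○○
t=3: ○○○○○○○
○○○○○○○
○○●>○○○
○○●●○○○
○○○○○○○
○○○○○○○
○○○○○○○
t=4: ○○○○○○○
○○○○○○○
○○●●○○○
○○●v○○○
○○○○○○○
○○○○○○○
○○○○○○○
t=5: ○○○○○○○
○○○○○○○
○○●●○○○
○○●○>○○
○○○○○○○
○○○○○○○
○○○○○○○
t=6: ○○○○○○○
○○○○○○○
○○●●○○○
○○●○●○○
○○○○v○○
○○○○○○○
○○○○○○○
t=7: ○○○○○○○
○○○○○○○
○○●●○○○
○○●○●○○
○○○<●○○
○○○○○○○
○○○○○○○
t=8: ○○○○○○○
○○○○○○○
○○●●○○○
○○●^●○○
○○○●●○○
○○○○○○○
○○○○○○○
t=9: ○○○○○○○
○○○○○○○
○○●●○○○
○○●●>○○
○○○●●○○
○○○○○○○
○○○○○○○
t=10: ○○○○○○○
○○○○○○○
○○●●^○○
○○●●○○○
○○○●●○○
○○○○○○○
○○○○○○○
t=11: ○○○○○○○
○○○○○○○
○○●●●>○
○○●●○○○
○○○●●○○
○○○○○○○
○○○○○○○
t=12: ○○○○○○○
○○○○○○○
○○●●●●○
○○●●○v○
○○○●●○○
○○○○○○○
○○○○○○○
t=13: ○○○○○○○
○○○○○○○
○○●●●●○
○○●●<●○
○○○●●○○
○○○○○○○
○○○○○○○
t=14: ○○○○○○○
○○○○○○○
○○●●^●○
○○●●●●○
○○○●●○○
○○○○○○○
○○○○○○○
t=15: ○○○○○○○
○○○○○○○
○○●<○●○
○○●●●●○
○○○●●○○
○○○○○○○
○○○○○○○
t=16: ○○○○○○○
○○○○○○○
○○●○○●○
○○●v●●○
○○○●●○○
○○○○○○○
○○○○○○○
t=17: ○○○○○○○
○○○○○○○
○○●○○●○
○○●○>●○
○○○●●○○
○○○○○○○
○○○○○○○
t=18: ○○○○○○○
○○○○○○○
○○●○^●○
○○●○○●○
○○○●●○○
○○○○○○○
○○○○○○○
t=19: ○○○○○○○
○○○○○○○
○○●○●>○
○○●○○●○
○○○●●○○
○○○○○○○
○○○○○○○
t=20: ○○○○○○○
○○○○○^○
○○●○●○○
○○●○○●○
○○○●●○○
○○○○○○○
○○○○○○○
t=21: ○○○○○○○
○○○○○●>
○○●○●○○
○○●○○●○
○○○●●○○
○○○○○○○
○○○○○○○
t=22: ○○○○○○○
○○○○○●●
○○●○●○v
○○●○○●○
○○○●●○○
○○○○○○○
○○○○○○○
t=23: ○○○○○○○
○○○○○●●
○○●○●<●
○○●○○●○
○○○●●○○
○○○○○○○
○○○○○○○
t=24: ○○○○○○○
○○○○○^●
○○●○●●●
○○●○○●○
○○○●●○○
○○○○○○○
○○○○○○○
t=25: ○○○○○○○
○○○○<○●
○○●○●●●
○○●○○●○
○○○●●○○
○○○○○○○
○○○○○○○
t=26: ○○○○^○○
○○○○●○●
○○●○●●●
○○●○○●○
○○○●●○○
○○○○○○○
○○○○○○○
t=27: ○○○○●>○
○○○○●○●
○○●○●●●
○○●○○●○
○○○●●○○
○○○○○○○
○○○○○○○
t=28: ○○○○●●○
○○○○●v●
○○●○●●●
○○●○○●○
○○○●●○○
○○○○○○○
○○○○○○○
t=29: ○○○○●●○
○○○○<●●
○○●○●●●
○○●○○●○
○○○●●○○
○○○○○○○
○○○○○○○
t=30: ○○○○●●○
○○○○○●●
○○●○v●●
○○●○○●○
○○○●●○○
○○○○○○○
○○○○○○○
t=31: ○○○○●●○
○○○○○●●
○○●○○>●
○○●○○●○
○○○●●○○
○○○○○○○
○○○○○○○
t=32: ○○○○●●○
○○○○○^●
○○●○○○●
○○●○○●○
○○○●●○○
○○○○○○○
○○○○○○○
t=33: ○○○○●●○
○○○○<○●
○○●○○○●
○○●○○●○
○○○●●○○
○○○○○○○
○○○○○○○
t=34: ○○○○^●○
○○○○●○●
○○●○○○●
○○●○○●○
○○○●●○○
○○○○○○○
○○○○○○○
t=35: ○○○<○●○
○○○○●○●
○○●○○○●
○○●○○●○
○○○●●○○
○○○○○○○
○○○○○○○
t=36: ○○○●○●○
○○○○●○●
○○●○○○●
○○●○○●○
○○○●●○○
○○○○○○○
○○○^○○○
t=37: ○○○●○●○
○○○○●○●
○○●○○○●
○○●○○●○
○○○●●○○
○○○○○○○
○○○●>○○
t=38: ○○○●v●○
○○○○●○●
○○●○○○●
○○●○○●○
○○○●●○○
○○○○○○○
○○○●●○○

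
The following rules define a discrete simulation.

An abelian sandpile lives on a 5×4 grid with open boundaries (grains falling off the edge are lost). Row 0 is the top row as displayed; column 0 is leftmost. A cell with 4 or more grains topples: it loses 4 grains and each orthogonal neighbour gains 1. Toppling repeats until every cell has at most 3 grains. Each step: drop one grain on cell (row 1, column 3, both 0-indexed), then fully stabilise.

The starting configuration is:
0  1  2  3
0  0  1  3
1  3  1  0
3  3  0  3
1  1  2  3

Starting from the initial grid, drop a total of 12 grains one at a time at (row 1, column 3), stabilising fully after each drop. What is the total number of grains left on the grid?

gen 0: 0  1  2  3
0  0  1  3
1  3  1  0
3  3  0  3
1  1  2  3
gen 1: 0  1  3  0
0  0  2  1
1  3  1  1
3  3  0  3
1  1  2  3
gen 2: 0  1  3  0
0  0  2  2
1  3  1  1
3  3  0  3
1  1  2  3
gen 3: 0  1  3  0
0  0  2  3
1  3  1  1
3  3  0  3
1  1  2  3
gen 4: 0  1  3  1
0  0  3  0
1  3  1  2
3  3  0  3
1  1  2  3
gen 5: 0  1  3  1
0  0  3  1
1  3  1  2
3  3  0  3
1  1  2  3
gen 6: 0  1  3  1
0  0  3  2
1  3  1  2
3  3  0  3
1  1  2  3
gen 7: 0  1  3  1
0  0  3  3
1  3  1  2
3  3  0  3
1  1  2  3
gen 8: 0  2  0  3
0  1  1  1
1  3  2  3
3  3  0  3
1  1  2  3
gen 9: 0  2  0  3
0  1  1  2
1  3  2  3
3  3  0  3
1  1  2  3
gen 10: 0  2  0  3
0  1  1  3
1  3  2  3
3  3  0  3
1  1  2  3
gen 11: 0  2  1  0
0  1  2  2
1  3  3  1
3  3  1  1
1  1  3  0
gen 12: 0  2  1  0
0  1  2  3
1  3  3  1
3  3  1  1
1  1  3  0

30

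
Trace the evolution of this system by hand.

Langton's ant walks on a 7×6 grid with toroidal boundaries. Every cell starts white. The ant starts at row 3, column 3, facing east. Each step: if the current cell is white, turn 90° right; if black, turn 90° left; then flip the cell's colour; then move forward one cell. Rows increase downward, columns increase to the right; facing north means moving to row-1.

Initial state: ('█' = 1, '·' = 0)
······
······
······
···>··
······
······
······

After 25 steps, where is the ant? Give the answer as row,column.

2,1

t=0: ······
······
······
···>··
······
······
······
t=1: ······
······
······
···█··
···v··
······
······
t=2: ······
······
······
···█··
··<█··
······
······
t=3: ······
······
······
··^█··
··██··
······
······
t=4: ······
······
······
··█>··
··██··
······
······
t=5: ······
······
···^··
··█···
··██··
······
······
t=6: ······
······
···█>·
··█···
··██··
······
······
t=7: ······
······
···██·
··█·v·
··██··
······
······
t=8: ······
······
···██·
··█<█·
··██··
······
······
t=9: ······
······
···^█·
··███·
··██··
······
······
t=10: ······
······
··<·█·
··███·
··██··
······
······
t=11: ······
··^···
··█·█·
··███·
··██··
······
······
t=12: ······
··█>··
··█·█·
··███·
··██··
······
······
t=13: ······
··██··
··█v█·
··███·
··██··
······
······
t=14: ······
··██··
··<██·
··███·
··██··
······
······
t=15: ······
··██··
···██·
··v██·
··██··
······
······
t=16: ······
··██··
···██·
···>█·
··██··
······
······
t=17: ······
··██··
···^█·
····█·
··██··
······
······
t=18: ······
··██··
··<·█·
····█·
··██··
······
······
t=19: ······
··^█··
··█·█·
····█·
··██··
······
······
t=20: ······
·<·█··
··█·█·
····█·
··██··
······
······
t=21: ·^····
·█·█··
··█·█·
····█·
··██··
······
······
t=22: ·█>···
·█·█··
··█·█·
····█·
··██··
······
······
t=23: ·██···
·█v█··
··█·█·
····█·
··██··
······
······
t=24: ·██···
·<██··
··█·█·
····█·
··██··
······
······
t=25: ·██···
··██··
·v█·█·
····█·
··██··
······
······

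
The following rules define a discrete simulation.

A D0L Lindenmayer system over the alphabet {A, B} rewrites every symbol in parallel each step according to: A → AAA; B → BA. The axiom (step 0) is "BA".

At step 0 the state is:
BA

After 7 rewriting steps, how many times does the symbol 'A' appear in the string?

3280

0) BA
1) BAAAA
2) BAAAAAAAAAAAAA
3) BAAAAAAAAAAAAAAAAAAAAAAAAAAAAAAAAAAAAAAAA
4) BAAAAAAAAAAAAAAAAAAAAAAAAAAAAAAAAAAAAAAAAAAAAAAAAAAAAAAAAA…AAAAAAAAAAAAAAAAAAAAAAAAAAAAAAAAAAAAAAAAAAAAAAAAAAAAAAAAAA  (len 122)
5) BAAAAAAAAAAAAAAAAAAAAAAAAAAAAAAAAAAAAAAAAAAAAAAAAAAAAAAAAA…AAAAAAAAAAAAAAAAAAAAAAAAAAAAAAAAAAAAAAAAAAAAAAAAAAAAAAAAAA  (len 365)
6) BAAAAAAAAAAAAAAAAAAAAAAAAAAAAAAAAAAAAAAAAAAAAAAAAAAAAAAAAA…AAAAAAAAAAAAAAAAAAAAAAAAAAAAAAAAAAAAAAAAAAAAAAAAAAAAAAAAAA  (len 1094)
7) BAAAAAAAAAAAAAAAAAAAAAAAAAAAAAAAAAAAAAAAAAAAAAAAAAAAAAAAAA…AAAAAAAAAAAAAAAAAAAAAAAAAAAAAAAAAAAAAAAAAAAAAAAAAAAAAAAAAA  (len 3281)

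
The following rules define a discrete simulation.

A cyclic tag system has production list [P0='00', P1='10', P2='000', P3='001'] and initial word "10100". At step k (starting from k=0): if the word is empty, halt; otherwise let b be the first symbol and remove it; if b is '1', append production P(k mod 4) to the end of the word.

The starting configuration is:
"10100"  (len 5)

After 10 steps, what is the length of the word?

gen 0: "10100"  (len 5)
gen 1: "010000"  (len 6)
gen 2: "10000"  (len 5)
gen 3: "0000000"  (len 7)
gen 4: "000000"  (len 6)
gen 5: "00000"  (len 5)
gen 6: "0000"  (len 4)
gen 7: "000"  (len 3)
gen 8: "00"  (len 2)
gen 9: "0"  (len 1)
gen 10: (halted — word empty)

0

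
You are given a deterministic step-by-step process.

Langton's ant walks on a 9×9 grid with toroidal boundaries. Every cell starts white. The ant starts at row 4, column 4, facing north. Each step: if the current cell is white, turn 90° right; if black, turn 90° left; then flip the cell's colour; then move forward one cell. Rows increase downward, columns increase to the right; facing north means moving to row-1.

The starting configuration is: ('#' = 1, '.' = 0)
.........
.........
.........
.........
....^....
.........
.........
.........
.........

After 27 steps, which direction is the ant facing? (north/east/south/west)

west

k=0  .........
.........
.........
.........
....^....
.........
.........
.........
.........
k=1  .........
.........
.........
.........
....#>...
.........
.........
.........
.........
k=2  .........
.........
.........
.........
....##...
.....v...
.........
.........
.........
k=3  .........
.........
.........
.........
....##...
....<#...
.........
.........
.........
k=4  .........
.........
.........
.........
....^#...
....##...
.........
.........
.........
k=5  .........
.........
.........
.........
...<.#...
....##...
.........
.........
.........
k=6  .........
.........
.........
...^.....
...#.#...
....##...
.........
.........
.........
k=7  .........
.........
.........
...#>....
...#.#...
....##...
.........
.........
.........
k=8  .........
.........
.........
...##....
...#v#...
....##...
.........
.........
.........
k=9  .........
.........
.........
...##....
...<##...
....##...
.........
.........
.........
k=10  .........
.........
.........
...##....
....##...
...v##...
.........
.........
.........
k=11  .........
.........
.........
...##....
....##...
..<###...
.........
.........
.........
k=12  .........
.........
.........
...##....
..^.##...
..####...
.........
.........
.........
k=13  .........
.........
.........
...##....
..#>##...
..####...
.........
.........
.........
k=14  .........
.........
.........
...##....
..####...
..#v##...
.........
.........
.........
k=15  .........
.........
.........
...##....
..####...
..#.>#...
.........
.........
.........
k=16  .........
.........
.........
...##....
..##^#...
..#..#...
.........
.........
.........
k=17  .........
.........
.........
...##....
..#<.#...
..#..#...
.........
.........
.........
k=18  .........
.........
.........
...##....
..#..#...
..#v.#...
.........
.........
.........
k=19  .........
.........
.........
...##....
..#..#...
..<#.#...
.........
.........
.........
k=20  .........
.........
.........
...##....
..#..#...
...#.#...
..v......
.........
.........
k=21  .........
.........
.........
...##....
..#..#...
...#.#...
.<#......
.........
.........
k=22  .........
.........
.........
...##....
..#..#...
.^.#.#...
.##......
.........
.........
k=23  .........
.........
.........
...##....
..#..#...
.#>#.#...
.##......
.........
.........
k=24  .........
.........
.........
...##....
..#..#...
.###.#...
.#v......
.........
.........
k=25  .........
.........
.........
...##....
..#..#...
.###.#...
.#.>.....
.........
.........
k=26  .........
.........
.........
...##....
..#..#...
.###.#...
.#.#.....
...v.....
.........
k=27  .........
.........
.........
...##....
..#..#...
.###.#...
.#.#.....
..<#.....
.........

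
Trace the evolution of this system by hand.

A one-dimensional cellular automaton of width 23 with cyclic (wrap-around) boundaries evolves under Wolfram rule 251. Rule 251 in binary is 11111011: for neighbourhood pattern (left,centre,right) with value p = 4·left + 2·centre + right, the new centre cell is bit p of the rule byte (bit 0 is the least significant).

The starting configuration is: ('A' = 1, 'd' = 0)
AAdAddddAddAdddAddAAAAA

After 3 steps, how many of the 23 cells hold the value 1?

23

gen 0: AAdAddddAddAdddAddAAAAA
gen 1: AAAdAAAAdAAdAAAdAAAAAAA
gen 2: AAAAAAAAAAAAAAAAAAAAAAA
gen 3: AAAAAAAAAAAAAAAAAAAAAAA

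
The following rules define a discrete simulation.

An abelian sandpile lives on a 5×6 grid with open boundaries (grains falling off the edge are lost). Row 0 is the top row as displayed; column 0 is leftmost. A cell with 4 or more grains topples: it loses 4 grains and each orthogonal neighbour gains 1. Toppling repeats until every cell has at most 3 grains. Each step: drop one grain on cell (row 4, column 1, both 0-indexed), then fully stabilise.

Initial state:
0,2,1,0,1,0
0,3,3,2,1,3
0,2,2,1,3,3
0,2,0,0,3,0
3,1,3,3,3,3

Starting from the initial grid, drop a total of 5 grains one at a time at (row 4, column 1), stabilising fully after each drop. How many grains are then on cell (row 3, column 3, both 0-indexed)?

2

t=0: 0,2,1,0,1,0
0,3,3,2,1,3
0,2,2,1,3,3
0,2,0,0,3,0
3,1,3,3,3,3
t=1: 0,2,1,0,1,0
0,3,3,2,1,3
0,2,2,1,3,3
0,2,0,0,3,0
3,2,3,3,3,3
t=2: 0,2,1,0,1,0
0,3,3,2,1,3
0,2,2,1,3,3
0,2,0,0,3,0
3,3,3,3,3,3
t=3: 0,2,1,0,1,1
0,3,3,2,3,0
0,2,2,2,1,1
1,3,1,2,1,3
0,2,1,1,2,0
t=4: 0,2,1,0,1,1
0,3,3,2,3,0
0,2,2,2,1,1
1,3,1,2,1,3
0,3,1,1,2,0
t=5: 0,2,1,0,1,1
0,3,3,2,3,0
0,3,2,2,1,1
2,0,2,2,1,3
1,1,2,1,2,0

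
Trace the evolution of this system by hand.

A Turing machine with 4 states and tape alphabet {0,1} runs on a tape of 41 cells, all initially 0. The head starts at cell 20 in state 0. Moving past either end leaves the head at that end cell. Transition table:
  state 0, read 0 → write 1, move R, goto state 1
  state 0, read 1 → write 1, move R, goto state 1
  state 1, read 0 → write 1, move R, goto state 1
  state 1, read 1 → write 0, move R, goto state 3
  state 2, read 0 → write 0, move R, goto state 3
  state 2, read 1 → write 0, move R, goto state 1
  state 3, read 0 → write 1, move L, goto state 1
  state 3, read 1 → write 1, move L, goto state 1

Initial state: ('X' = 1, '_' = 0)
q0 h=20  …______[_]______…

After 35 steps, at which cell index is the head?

39

0) q0 h=20  …______[_]______…
1) q1 h=21  …_____X[_]______…
2) q1 h=22  …____XX[_]______…
3) q1 h=23  …___XXX[_]______…
4) q1 h=24  …__XXXX[_]______…
5) q1 h=25  …_XXXXX[_]______…
6) q1 h=26  …XXXXXX[_]______…
7) q1 h=27  …XXXXXX[_]______…
8) q1 h=28  …XXXXXX[_]______…
9) q1 h=29  …XXXXXX[_]______…
10) q1 h=30  …XXXXXX[_]______…
11) q1 h=31  …XXXXXX[_]______…
12) q1 h=32  …XXXXXX[_]______…
13) q1 h=33  …XXXXXX[_]______…
14) q1 h=34  …XXXXXX[_]______|
15) q1 h=35  …XXXXXX[_]_____|
16) q1 h=36  …XXXXXX[_]____|
17) q1 h=37  …XXXXXX[_]___|
18) q1 h=38  …XXXXXX[_]__|
19) q1 h=39  …XXXXXX[_]_|
20) q1 h=40  …XXXXXX[_]|
21) q1 h=40  …XXXXXX[X]|
22) q3 h=40  …XXXXXX[_]|
23) q1 h=39  …XXXXXX[X]X|
24) q3 h=40  …XXXXX_[X]|
25) q1 h=39  …XXXXXX[_]X|
26) q1 h=40  …XXXXXX[X]|
27) q3 h=40  …XXXXXX[_]|
28) q1 h=39  …XXXXXX[X]X|
29) q3 h=40  …XXXXX_[X]|
30) q1 h=39  …XXXXXX[_]X|
31) q1 h=40  …XXXXXX[X]|
32) q3 h=40  …XXXXXX[_]|
33) q1 h=39  …XXXXXX[X]X|
34) q3 h=40  …XXXXX_[X]|
35) q1 h=39  …XXXXXX[_]X|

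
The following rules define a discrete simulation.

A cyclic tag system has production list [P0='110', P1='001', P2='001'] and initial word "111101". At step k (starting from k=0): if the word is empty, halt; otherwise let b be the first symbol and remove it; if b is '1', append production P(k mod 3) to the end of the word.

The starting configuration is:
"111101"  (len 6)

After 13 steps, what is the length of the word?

17

t=0: "111101"  (len 6)
t=1: "11101110"  (len 8)
t=2: "1101110001"  (len 10)
t=3: "101110001001"  (len 12)
t=4: "01110001001110"  (len 14)
t=5: "1110001001110"  (len 13)
t=6: "110001001110001"  (len 15)
t=7: "10001001110001110"  (len 17)
t=8: "0001001110001110001"  (len 19)
t=9: "001001110001110001"  (len 18)
t=10: "01001110001110001"  (len 17)
t=11: "1001110001110001"  (len 16)
t=12: "001110001110001001"  (len 18)
t=13: "01110001110001001"  (len 17)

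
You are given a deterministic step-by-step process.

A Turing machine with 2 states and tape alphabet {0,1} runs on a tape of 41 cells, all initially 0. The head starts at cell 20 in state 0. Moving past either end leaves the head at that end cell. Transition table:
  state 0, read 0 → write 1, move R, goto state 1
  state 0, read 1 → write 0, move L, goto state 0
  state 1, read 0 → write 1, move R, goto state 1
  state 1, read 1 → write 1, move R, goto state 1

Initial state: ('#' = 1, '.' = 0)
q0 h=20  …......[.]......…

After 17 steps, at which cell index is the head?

37

0) q0 h=20  …......[.]......…
1) q1 h=21  ….....#[.]......…
2) q1 h=22  …....##[.]......…
3) q1 h=23  …...###[.]......…
4) q1 h=24  …..####[.]......…
5) q1 h=25  ….#####[.]......…
6) q1 h=26  …######[.]......…
7) q1 h=27  …######[.]......…
8) q1 h=28  …######[.]......…
9) q1 h=29  …######[.]......…
10) q1 h=30  …######[.]......…
11) q1 h=31  …######[.]......…
12) q1 h=32  …######[.]......…
13) q1 h=33  …######[.]......…
14) q1 h=34  …######[.]......|
15) q1 h=35  …######[.].....|
16) q1 h=36  …######[.]....|
17) q1 h=37  …######[.]...|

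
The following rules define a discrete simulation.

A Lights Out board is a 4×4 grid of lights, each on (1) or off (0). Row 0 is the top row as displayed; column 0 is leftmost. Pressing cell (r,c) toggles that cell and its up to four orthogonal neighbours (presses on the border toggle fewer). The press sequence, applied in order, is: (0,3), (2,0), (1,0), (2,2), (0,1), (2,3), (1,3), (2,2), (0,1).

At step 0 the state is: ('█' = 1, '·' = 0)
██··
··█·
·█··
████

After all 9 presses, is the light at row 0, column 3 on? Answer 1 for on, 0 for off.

0) ██··
··█·
·█··
████
1) ████
··██
·█··
████
2) ████
█·██
█···
·███
3) ·███
·███
····
·███
4) ·███
·█·█
·███
·█·█
5) █··█
···█
·███
·█·█
6) █··█
····
·█··
·█··
7) █···
··██
·█·█
·█··
8) █···
···█
··█·
·██·
9) ·██·
·█·█
··█·
·██·

0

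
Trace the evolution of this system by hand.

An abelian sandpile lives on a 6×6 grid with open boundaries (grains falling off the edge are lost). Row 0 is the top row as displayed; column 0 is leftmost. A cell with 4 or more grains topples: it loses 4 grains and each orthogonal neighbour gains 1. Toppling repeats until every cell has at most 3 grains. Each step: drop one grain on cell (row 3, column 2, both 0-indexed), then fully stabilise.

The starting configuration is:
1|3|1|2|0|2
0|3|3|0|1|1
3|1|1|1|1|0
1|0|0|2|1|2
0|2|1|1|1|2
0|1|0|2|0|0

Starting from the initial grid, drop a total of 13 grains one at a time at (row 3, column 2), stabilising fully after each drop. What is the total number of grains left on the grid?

51

t=0: 1|3|1|2|0|2
0|3|3|0|1|1
3|1|1|1|1|0
1|0|0|2|1|2
0|2|1|1|1|2
0|1|0|2|0|0
t=1: 1|3|1|2|0|2
0|3|3|0|1|1
3|1|1|1|1|0
1|0|1|2|1|2
0|2|1|1|1|2
0|1|0|2|0|0
t=2: 1|3|1|2|0|2
0|3|3|0|1|1
3|1|1|1|1|0
1|0|2|2|1|2
0|2|1|1|1|2
0|1|0|2|0|0
t=3: 1|3|1|2|0|2
0|3|3|0|1|1
3|1|1|1|1|0
1|0|3|2|1|2
0|2|1|1|1|2
0|1|0|2|0|0
t=4: 1|3|1|2|0|2
0|3|3|0|1|1
3|1|2|1|1|0
1|1|0|3|1|2
0|2|2|1|1|2
0|1|0|2|0|0
t=5: 1|3|1|2|0|2
0|3|3|0|1|1
3|1|2|1|1|0
1|1|1|3|1|2
0|2|2|1|1|2
0|1|0|2|0|0
t=6: 1|3|1|2|0|2
0|3|3|0|1|1
3|1|2|1|1|0
1|1|2|3|1|2
0|2|2|1|1|2
0|1|0|2|0|0
t=7: 1|3|1|2|0|2
0|3|3|0|1|1
3|1|2|1|1|0
1|1|3|3|1|2
0|2|2|1|1|2
0|1|0|2|0|0
t=8: 1|3|1|2|0|2
0|3|3|0|1|1
3|1|3|2|1|0
1|2|1|0|2|2
0|2|3|2|1|2
0|1|0|2|0|0
t=9: 1|3|1|2|0|2
0|3|3|0|1|1
3|1|3|2|1|0
1|2|2|0|2|2
0|2|3|2|1|2
0|1|0|2|0|0
t=10: 1|3|1|2|0|2
0|3|3|0|1|1
3|1|3|2|1|0
1|2|3|0|2|2
0|2|3|2|1|2
0|1|0|2|0|0
t=11: 2|0|3|2|0|2
1|1|1|1|1|1
3|3|1|3|1|0
1|3|2|1|2|2
0|3|0|3|1|2
0|1|1|2|0|0
t=12: 2|0|3|2|0|2
1|1|1|1|1|1
3|3|1|3|1|0
1|3|3|1|2|2
0|3|0|3|1|2
0|1|1|2|0|0
t=13: 2|0|3|2|0|2
2|2|1|1|1|1
0|1|3|3|1|0
3|2|1|2|2|2
1|0|2|3|1|2
0|2|1|2|0|0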